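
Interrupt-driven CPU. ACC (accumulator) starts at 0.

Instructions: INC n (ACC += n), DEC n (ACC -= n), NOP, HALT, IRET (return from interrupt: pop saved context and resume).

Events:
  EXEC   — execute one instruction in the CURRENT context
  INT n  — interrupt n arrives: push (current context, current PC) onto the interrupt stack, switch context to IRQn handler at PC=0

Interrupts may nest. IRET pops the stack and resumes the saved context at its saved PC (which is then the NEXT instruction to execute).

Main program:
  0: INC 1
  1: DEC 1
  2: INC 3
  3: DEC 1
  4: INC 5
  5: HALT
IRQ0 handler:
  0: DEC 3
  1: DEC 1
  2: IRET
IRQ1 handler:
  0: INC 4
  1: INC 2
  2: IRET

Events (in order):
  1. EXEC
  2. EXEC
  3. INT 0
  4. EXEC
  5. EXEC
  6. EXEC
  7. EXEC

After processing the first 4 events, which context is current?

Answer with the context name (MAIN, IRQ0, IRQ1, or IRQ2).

Answer: IRQ0

Derivation:
Event 1 (EXEC): [MAIN] PC=0: INC 1 -> ACC=1
Event 2 (EXEC): [MAIN] PC=1: DEC 1 -> ACC=0
Event 3 (INT 0): INT 0 arrives: push (MAIN, PC=2), enter IRQ0 at PC=0 (depth now 1)
Event 4 (EXEC): [IRQ0] PC=0: DEC 3 -> ACC=-3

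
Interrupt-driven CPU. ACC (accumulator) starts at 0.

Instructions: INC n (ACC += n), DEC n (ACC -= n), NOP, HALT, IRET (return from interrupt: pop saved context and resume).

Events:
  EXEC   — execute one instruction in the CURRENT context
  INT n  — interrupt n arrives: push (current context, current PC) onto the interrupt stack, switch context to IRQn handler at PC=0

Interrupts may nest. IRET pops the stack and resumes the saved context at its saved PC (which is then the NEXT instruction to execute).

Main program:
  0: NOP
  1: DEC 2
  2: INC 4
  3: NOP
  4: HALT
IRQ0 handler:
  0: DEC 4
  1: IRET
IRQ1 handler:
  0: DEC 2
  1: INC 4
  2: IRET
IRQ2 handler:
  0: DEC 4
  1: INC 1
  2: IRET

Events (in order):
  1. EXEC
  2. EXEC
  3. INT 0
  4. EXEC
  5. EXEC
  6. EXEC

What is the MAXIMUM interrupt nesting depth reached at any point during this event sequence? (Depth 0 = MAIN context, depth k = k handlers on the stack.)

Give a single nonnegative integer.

Answer: 1

Derivation:
Event 1 (EXEC): [MAIN] PC=0: NOP [depth=0]
Event 2 (EXEC): [MAIN] PC=1: DEC 2 -> ACC=-2 [depth=0]
Event 3 (INT 0): INT 0 arrives: push (MAIN, PC=2), enter IRQ0 at PC=0 (depth now 1) [depth=1]
Event 4 (EXEC): [IRQ0] PC=0: DEC 4 -> ACC=-6 [depth=1]
Event 5 (EXEC): [IRQ0] PC=1: IRET -> resume MAIN at PC=2 (depth now 0) [depth=0]
Event 6 (EXEC): [MAIN] PC=2: INC 4 -> ACC=-2 [depth=0]
Max depth observed: 1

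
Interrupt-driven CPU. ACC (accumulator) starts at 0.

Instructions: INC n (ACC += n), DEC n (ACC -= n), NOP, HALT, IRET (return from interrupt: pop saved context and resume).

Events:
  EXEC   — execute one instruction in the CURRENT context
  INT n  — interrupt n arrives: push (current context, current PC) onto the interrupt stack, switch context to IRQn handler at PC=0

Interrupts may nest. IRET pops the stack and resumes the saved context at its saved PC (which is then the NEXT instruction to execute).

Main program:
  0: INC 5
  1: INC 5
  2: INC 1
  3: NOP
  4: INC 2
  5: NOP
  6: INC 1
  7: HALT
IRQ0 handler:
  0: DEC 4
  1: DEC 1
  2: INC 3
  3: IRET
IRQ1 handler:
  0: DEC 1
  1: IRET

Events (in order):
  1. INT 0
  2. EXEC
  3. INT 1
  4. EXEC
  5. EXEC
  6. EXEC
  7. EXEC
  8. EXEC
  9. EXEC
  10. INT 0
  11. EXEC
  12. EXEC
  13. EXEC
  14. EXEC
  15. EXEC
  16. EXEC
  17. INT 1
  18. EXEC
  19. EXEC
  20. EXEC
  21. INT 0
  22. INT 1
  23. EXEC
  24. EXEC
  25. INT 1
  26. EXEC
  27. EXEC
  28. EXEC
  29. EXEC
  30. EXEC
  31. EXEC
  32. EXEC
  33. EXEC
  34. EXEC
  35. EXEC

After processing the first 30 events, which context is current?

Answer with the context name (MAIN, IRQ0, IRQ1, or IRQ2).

Answer: IRQ0

Derivation:
Event 1 (INT 0): INT 0 arrives: push (MAIN, PC=0), enter IRQ0 at PC=0 (depth now 1)
Event 2 (EXEC): [IRQ0] PC=0: DEC 4 -> ACC=-4
Event 3 (INT 1): INT 1 arrives: push (IRQ0, PC=1), enter IRQ1 at PC=0 (depth now 2)
Event 4 (EXEC): [IRQ1] PC=0: DEC 1 -> ACC=-5
Event 5 (EXEC): [IRQ1] PC=1: IRET -> resume IRQ0 at PC=1 (depth now 1)
Event 6 (EXEC): [IRQ0] PC=1: DEC 1 -> ACC=-6
Event 7 (EXEC): [IRQ0] PC=2: INC 3 -> ACC=-3
Event 8 (EXEC): [IRQ0] PC=3: IRET -> resume MAIN at PC=0 (depth now 0)
Event 9 (EXEC): [MAIN] PC=0: INC 5 -> ACC=2
Event 10 (INT 0): INT 0 arrives: push (MAIN, PC=1), enter IRQ0 at PC=0 (depth now 1)
Event 11 (EXEC): [IRQ0] PC=0: DEC 4 -> ACC=-2
Event 12 (EXEC): [IRQ0] PC=1: DEC 1 -> ACC=-3
Event 13 (EXEC): [IRQ0] PC=2: INC 3 -> ACC=0
Event 14 (EXEC): [IRQ0] PC=3: IRET -> resume MAIN at PC=1 (depth now 0)
Event 15 (EXEC): [MAIN] PC=1: INC 5 -> ACC=5
Event 16 (EXEC): [MAIN] PC=2: INC 1 -> ACC=6
Event 17 (INT 1): INT 1 arrives: push (MAIN, PC=3), enter IRQ1 at PC=0 (depth now 1)
Event 18 (EXEC): [IRQ1] PC=0: DEC 1 -> ACC=5
Event 19 (EXEC): [IRQ1] PC=1: IRET -> resume MAIN at PC=3 (depth now 0)
Event 20 (EXEC): [MAIN] PC=3: NOP
Event 21 (INT 0): INT 0 arrives: push (MAIN, PC=4), enter IRQ0 at PC=0 (depth now 1)
Event 22 (INT 1): INT 1 arrives: push (IRQ0, PC=0), enter IRQ1 at PC=0 (depth now 2)
Event 23 (EXEC): [IRQ1] PC=0: DEC 1 -> ACC=4
Event 24 (EXEC): [IRQ1] PC=1: IRET -> resume IRQ0 at PC=0 (depth now 1)
Event 25 (INT 1): INT 1 arrives: push (IRQ0, PC=0), enter IRQ1 at PC=0 (depth now 2)
Event 26 (EXEC): [IRQ1] PC=0: DEC 1 -> ACC=3
Event 27 (EXEC): [IRQ1] PC=1: IRET -> resume IRQ0 at PC=0 (depth now 1)
Event 28 (EXEC): [IRQ0] PC=0: DEC 4 -> ACC=-1
Event 29 (EXEC): [IRQ0] PC=1: DEC 1 -> ACC=-2
Event 30 (EXEC): [IRQ0] PC=2: INC 3 -> ACC=1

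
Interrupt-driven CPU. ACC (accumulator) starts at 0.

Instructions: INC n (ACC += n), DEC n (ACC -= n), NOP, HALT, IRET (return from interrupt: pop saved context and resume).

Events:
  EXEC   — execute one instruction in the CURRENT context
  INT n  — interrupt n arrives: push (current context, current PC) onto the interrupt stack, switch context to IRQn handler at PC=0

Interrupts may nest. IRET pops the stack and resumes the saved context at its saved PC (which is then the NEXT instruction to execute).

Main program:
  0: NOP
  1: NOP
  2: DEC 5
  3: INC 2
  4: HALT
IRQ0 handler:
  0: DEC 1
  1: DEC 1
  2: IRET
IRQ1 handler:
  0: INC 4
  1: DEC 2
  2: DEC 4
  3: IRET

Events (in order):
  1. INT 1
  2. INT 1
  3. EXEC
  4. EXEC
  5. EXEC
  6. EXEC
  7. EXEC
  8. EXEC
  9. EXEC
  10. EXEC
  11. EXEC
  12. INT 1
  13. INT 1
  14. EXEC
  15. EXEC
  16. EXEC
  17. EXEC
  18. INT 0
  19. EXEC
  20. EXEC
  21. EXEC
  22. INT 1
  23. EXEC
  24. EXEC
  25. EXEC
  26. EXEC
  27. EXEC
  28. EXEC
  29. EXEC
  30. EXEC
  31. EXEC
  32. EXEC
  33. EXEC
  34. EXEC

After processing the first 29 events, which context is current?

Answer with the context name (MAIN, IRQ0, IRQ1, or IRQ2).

Answer: IRQ1

Derivation:
Event 1 (INT 1): INT 1 arrives: push (MAIN, PC=0), enter IRQ1 at PC=0 (depth now 1)
Event 2 (INT 1): INT 1 arrives: push (IRQ1, PC=0), enter IRQ1 at PC=0 (depth now 2)
Event 3 (EXEC): [IRQ1] PC=0: INC 4 -> ACC=4
Event 4 (EXEC): [IRQ1] PC=1: DEC 2 -> ACC=2
Event 5 (EXEC): [IRQ1] PC=2: DEC 4 -> ACC=-2
Event 6 (EXEC): [IRQ1] PC=3: IRET -> resume IRQ1 at PC=0 (depth now 1)
Event 7 (EXEC): [IRQ1] PC=0: INC 4 -> ACC=2
Event 8 (EXEC): [IRQ1] PC=1: DEC 2 -> ACC=0
Event 9 (EXEC): [IRQ1] PC=2: DEC 4 -> ACC=-4
Event 10 (EXEC): [IRQ1] PC=3: IRET -> resume MAIN at PC=0 (depth now 0)
Event 11 (EXEC): [MAIN] PC=0: NOP
Event 12 (INT 1): INT 1 arrives: push (MAIN, PC=1), enter IRQ1 at PC=0 (depth now 1)
Event 13 (INT 1): INT 1 arrives: push (IRQ1, PC=0), enter IRQ1 at PC=0 (depth now 2)
Event 14 (EXEC): [IRQ1] PC=0: INC 4 -> ACC=0
Event 15 (EXEC): [IRQ1] PC=1: DEC 2 -> ACC=-2
Event 16 (EXEC): [IRQ1] PC=2: DEC 4 -> ACC=-6
Event 17 (EXEC): [IRQ1] PC=3: IRET -> resume IRQ1 at PC=0 (depth now 1)
Event 18 (INT 0): INT 0 arrives: push (IRQ1, PC=0), enter IRQ0 at PC=0 (depth now 2)
Event 19 (EXEC): [IRQ0] PC=0: DEC 1 -> ACC=-7
Event 20 (EXEC): [IRQ0] PC=1: DEC 1 -> ACC=-8
Event 21 (EXEC): [IRQ0] PC=2: IRET -> resume IRQ1 at PC=0 (depth now 1)
Event 22 (INT 1): INT 1 arrives: push (IRQ1, PC=0), enter IRQ1 at PC=0 (depth now 2)
Event 23 (EXEC): [IRQ1] PC=0: INC 4 -> ACC=-4
Event 24 (EXEC): [IRQ1] PC=1: DEC 2 -> ACC=-6
Event 25 (EXEC): [IRQ1] PC=2: DEC 4 -> ACC=-10
Event 26 (EXEC): [IRQ1] PC=3: IRET -> resume IRQ1 at PC=0 (depth now 1)
Event 27 (EXEC): [IRQ1] PC=0: INC 4 -> ACC=-6
Event 28 (EXEC): [IRQ1] PC=1: DEC 2 -> ACC=-8
Event 29 (EXEC): [IRQ1] PC=2: DEC 4 -> ACC=-12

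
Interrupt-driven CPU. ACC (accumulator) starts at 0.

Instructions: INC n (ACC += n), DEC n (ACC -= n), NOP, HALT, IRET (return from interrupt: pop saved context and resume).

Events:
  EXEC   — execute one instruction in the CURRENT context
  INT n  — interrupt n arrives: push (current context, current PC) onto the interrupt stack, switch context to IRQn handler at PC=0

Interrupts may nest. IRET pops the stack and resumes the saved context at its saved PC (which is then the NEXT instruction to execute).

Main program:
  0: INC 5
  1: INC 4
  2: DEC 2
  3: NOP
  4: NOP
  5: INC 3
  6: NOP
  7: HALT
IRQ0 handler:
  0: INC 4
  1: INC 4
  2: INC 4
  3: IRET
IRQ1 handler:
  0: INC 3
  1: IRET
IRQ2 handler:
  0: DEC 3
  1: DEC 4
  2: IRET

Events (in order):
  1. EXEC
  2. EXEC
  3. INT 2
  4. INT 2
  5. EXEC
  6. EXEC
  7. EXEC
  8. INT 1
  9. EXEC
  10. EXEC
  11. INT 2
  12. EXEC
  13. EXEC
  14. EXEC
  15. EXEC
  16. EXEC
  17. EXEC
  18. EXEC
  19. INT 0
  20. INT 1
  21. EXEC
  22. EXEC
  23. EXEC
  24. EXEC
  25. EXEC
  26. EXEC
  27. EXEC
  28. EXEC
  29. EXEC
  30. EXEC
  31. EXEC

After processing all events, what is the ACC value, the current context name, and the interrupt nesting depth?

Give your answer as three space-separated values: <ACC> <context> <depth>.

Answer: 7 MAIN 0

Derivation:
Event 1 (EXEC): [MAIN] PC=0: INC 5 -> ACC=5
Event 2 (EXEC): [MAIN] PC=1: INC 4 -> ACC=9
Event 3 (INT 2): INT 2 arrives: push (MAIN, PC=2), enter IRQ2 at PC=0 (depth now 1)
Event 4 (INT 2): INT 2 arrives: push (IRQ2, PC=0), enter IRQ2 at PC=0 (depth now 2)
Event 5 (EXEC): [IRQ2] PC=0: DEC 3 -> ACC=6
Event 6 (EXEC): [IRQ2] PC=1: DEC 4 -> ACC=2
Event 7 (EXEC): [IRQ2] PC=2: IRET -> resume IRQ2 at PC=0 (depth now 1)
Event 8 (INT 1): INT 1 arrives: push (IRQ2, PC=0), enter IRQ1 at PC=0 (depth now 2)
Event 9 (EXEC): [IRQ1] PC=0: INC 3 -> ACC=5
Event 10 (EXEC): [IRQ1] PC=1: IRET -> resume IRQ2 at PC=0 (depth now 1)
Event 11 (INT 2): INT 2 arrives: push (IRQ2, PC=0), enter IRQ2 at PC=0 (depth now 2)
Event 12 (EXEC): [IRQ2] PC=0: DEC 3 -> ACC=2
Event 13 (EXEC): [IRQ2] PC=1: DEC 4 -> ACC=-2
Event 14 (EXEC): [IRQ2] PC=2: IRET -> resume IRQ2 at PC=0 (depth now 1)
Event 15 (EXEC): [IRQ2] PC=0: DEC 3 -> ACC=-5
Event 16 (EXEC): [IRQ2] PC=1: DEC 4 -> ACC=-9
Event 17 (EXEC): [IRQ2] PC=2: IRET -> resume MAIN at PC=2 (depth now 0)
Event 18 (EXEC): [MAIN] PC=2: DEC 2 -> ACC=-11
Event 19 (INT 0): INT 0 arrives: push (MAIN, PC=3), enter IRQ0 at PC=0 (depth now 1)
Event 20 (INT 1): INT 1 arrives: push (IRQ0, PC=0), enter IRQ1 at PC=0 (depth now 2)
Event 21 (EXEC): [IRQ1] PC=0: INC 3 -> ACC=-8
Event 22 (EXEC): [IRQ1] PC=1: IRET -> resume IRQ0 at PC=0 (depth now 1)
Event 23 (EXEC): [IRQ0] PC=0: INC 4 -> ACC=-4
Event 24 (EXEC): [IRQ0] PC=1: INC 4 -> ACC=0
Event 25 (EXEC): [IRQ0] PC=2: INC 4 -> ACC=4
Event 26 (EXEC): [IRQ0] PC=3: IRET -> resume MAIN at PC=3 (depth now 0)
Event 27 (EXEC): [MAIN] PC=3: NOP
Event 28 (EXEC): [MAIN] PC=4: NOP
Event 29 (EXEC): [MAIN] PC=5: INC 3 -> ACC=7
Event 30 (EXEC): [MAIN] PC=6: NOP
Event 31 (EXEC): [MAIN] PC=7: HALT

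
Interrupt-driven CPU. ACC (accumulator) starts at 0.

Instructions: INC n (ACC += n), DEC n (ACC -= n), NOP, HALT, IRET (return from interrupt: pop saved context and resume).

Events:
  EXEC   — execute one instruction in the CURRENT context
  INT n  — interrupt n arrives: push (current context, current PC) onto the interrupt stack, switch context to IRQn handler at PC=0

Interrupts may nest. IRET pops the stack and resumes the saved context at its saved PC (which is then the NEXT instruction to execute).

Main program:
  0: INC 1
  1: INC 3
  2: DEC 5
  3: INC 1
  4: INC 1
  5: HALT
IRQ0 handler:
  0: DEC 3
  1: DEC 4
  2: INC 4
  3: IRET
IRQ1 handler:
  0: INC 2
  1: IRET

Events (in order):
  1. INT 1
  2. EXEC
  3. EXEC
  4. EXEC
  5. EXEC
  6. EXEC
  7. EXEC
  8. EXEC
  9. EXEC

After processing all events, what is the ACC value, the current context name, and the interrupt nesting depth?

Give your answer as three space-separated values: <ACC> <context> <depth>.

Answer: 3 MAIN 0

Derivation:
Event 1 (INT 1): INT 1 arrives: push (MAIN, PC=0), enter IRQ1 at PC=0 (depth now 1)
Event 2 (EXEC): [IRQ1] PC=0: INC 2 -> ACC=2
Event 3 (EXEC): [IRQ1] PC=1: IRET -> resume MAIN at PC=0 (depth now 0)
Event 4 (EXEC): [MAIN] PC=0: INC 1 -> ACC=3
Event 5 (EXEC): [MAIN] PC=1: INC 3 -> ACC=6
Event 6 (EXEC): [MAIN] PC=2: DEC 5 -> ACC=1
Event 7 (EXEC): [MAIN] PC=3: INC 1 -> ACC=2
Event 8 (EXEC): [MAIN] PC=4: INC 1 -> ACC=3
Event 9 (EXEC): [MAIN] PC=5: HALT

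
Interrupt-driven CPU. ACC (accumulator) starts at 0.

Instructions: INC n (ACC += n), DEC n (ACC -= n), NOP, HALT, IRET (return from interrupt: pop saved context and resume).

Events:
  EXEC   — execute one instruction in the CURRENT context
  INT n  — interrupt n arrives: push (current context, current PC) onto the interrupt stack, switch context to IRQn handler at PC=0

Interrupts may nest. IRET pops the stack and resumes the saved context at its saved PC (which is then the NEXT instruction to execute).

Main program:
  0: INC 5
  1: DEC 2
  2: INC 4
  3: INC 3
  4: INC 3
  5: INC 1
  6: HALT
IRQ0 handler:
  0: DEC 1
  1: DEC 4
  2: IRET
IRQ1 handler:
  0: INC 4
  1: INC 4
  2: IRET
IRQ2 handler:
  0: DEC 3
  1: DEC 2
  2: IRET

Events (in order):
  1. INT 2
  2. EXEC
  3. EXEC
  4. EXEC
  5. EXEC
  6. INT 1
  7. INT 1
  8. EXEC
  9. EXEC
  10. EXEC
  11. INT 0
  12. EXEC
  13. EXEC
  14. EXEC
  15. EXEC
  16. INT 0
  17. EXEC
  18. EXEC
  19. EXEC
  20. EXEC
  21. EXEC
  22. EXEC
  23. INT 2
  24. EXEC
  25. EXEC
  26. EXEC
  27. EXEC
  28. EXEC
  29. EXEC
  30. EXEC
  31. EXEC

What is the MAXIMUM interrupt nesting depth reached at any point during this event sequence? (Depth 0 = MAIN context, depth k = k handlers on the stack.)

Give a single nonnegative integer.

Answer: 2

Derivation:
Event 1 (INT 2): INT 2 arrives: push (MAIN, PC=0), enter IRQ2 at PC=0 (depth now 1) [depth=1]
Event 2 (EXEC): [IRQ2] PC=0: DEC 3 -> ACC=-3 [depth=1]
Event 3 (EXEC): [IRQ2] PC=1: DEC 2 -> ACC=-5 [depth=1]
Event 4 (EXEC): [IRQ2] PC=2: IRET -> resume MAIN at PC=0 (depth now 0) [depth=0]
Event 5 (EXEC): [MAIN] PC=0: INC 5 -> ACC=0 [depth=0]
Event 6 (INT 1): INT 1 arrives: push (MAIN, PC=1), enter IRQ1 at PC=0 (depth now 1) [depth=1]
Event 7 (INT 1): INT 1 arrives: push (IRQ1, PC=0), enter IRQ1 at PC=0 (depth now 2) [depth=2]
Event 8 (EXEC): [IRQ1] PC=0: INC 4 -> ACC=4 [depth=2]
Event 9 (EXEC): [IRQ1] PC=1: INC 4 -> ACC=8 [depth=2]
Event 10 (EXEC): [IRQ1] PC=2: IRET -> resume IRQ1 at PC=0 (depth now 1) [depth=1]
Event 11 (INT 0): INT 0 arrives: push (IRQ1, PC=0), enter IRQ0 at PC=0 (depth now 2) [depth=2]
Event 12 (EXEC): [IRQ0] PC=0: DEC 1 -> ACC=7 [depth=2]
Event 13 (EXEC): [IRQ0] PC=1: DEC 4 -> ACC=3 [depth=2]
Event 14 (EXEC): [IRQ0] PC=2: IRET -> resume IRQ1 at PC=0 (depth now 1) [depth=1]
Event 15 (EXEC): [IRQ1] PC=0: INC 4 -> ACC=7 [depth=1]
Event 16 (INT 0): INT 0 arrives: push (IRQ1, PC=1), enter IRQ0 at PC=0 (depth now 2) [depth=2]
Event 17 (EXEC): [IRQ0] PC=0: DEC 1 -> ACC=6 [depth=2]
Event 18 (EXEC): [IRQ0] PC=1: DEC 4 -> ACC=2 [depth=2]
Event 19 (EXEC): [IRQ0] PC=2: IRET -> resume IRQ1 at PC=1 (depth now 1) [depth=1]
Event 20 (EXEC): [IRQ1] PC=1: INC 4 -> ACC=6 [depth=1]
Event 21 (EXEC): [IRQ1] PC=2: IRET -> resume MAIN at PC=1 (depth now 0) [depth=0]
Event 22 (EXEC): [MAIN] PC=1: DEC 2 -> ACC=4 [depth=0]
Event 23 (INT 2): INT 2 arrives: push (MAIN, PC=2), enter IRQ2 at PC=0 (depth now 1) [depth=1]
Event 24 (EXEC): [IRQ2] PC=0: DEC 3 -> ACC=1 [depth=1]
Event 25 (EXEC): [IRQ2] PC=1: DEC 2 -> ACC=-1 [depth=1]
Event 26 (EXEC): [IRQ2] PC=2: IRET -> resume MAIN at PC=2 (depth now 0) [depth=0]
Event 27 (EXEC): [MAIN] PC=2: INC 4 -> ACC=3 [depth=0]
Event 28 (EXEC): [MAIN] PC=3: INC 3 -> ACC=6 [depth=0]
Event 29 (EXEC): [MAIN] PC=4: INC 3 -> ACC=9 [depth=0]
Event 30 (EXEC): [MAIN] PC=5: INC 1 -> ACC=10 [depth=0]
Event 31 (EXEC): [MAIN] PC=6: HALT [depth=0]
Max depth observed: 2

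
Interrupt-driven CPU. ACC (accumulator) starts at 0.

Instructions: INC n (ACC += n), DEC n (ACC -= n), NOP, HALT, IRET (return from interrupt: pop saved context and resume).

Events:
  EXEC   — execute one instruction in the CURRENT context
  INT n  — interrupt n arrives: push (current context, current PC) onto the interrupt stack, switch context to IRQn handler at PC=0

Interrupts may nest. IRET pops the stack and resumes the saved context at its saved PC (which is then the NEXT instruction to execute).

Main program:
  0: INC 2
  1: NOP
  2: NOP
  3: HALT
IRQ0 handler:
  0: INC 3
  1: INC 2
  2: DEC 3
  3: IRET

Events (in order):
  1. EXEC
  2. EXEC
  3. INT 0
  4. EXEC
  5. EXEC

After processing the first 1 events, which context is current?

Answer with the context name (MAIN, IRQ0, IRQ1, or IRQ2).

Event 1 (EXEC): [MAIN] PC=0: INC 2 -> ACC=2

Answer: MAIN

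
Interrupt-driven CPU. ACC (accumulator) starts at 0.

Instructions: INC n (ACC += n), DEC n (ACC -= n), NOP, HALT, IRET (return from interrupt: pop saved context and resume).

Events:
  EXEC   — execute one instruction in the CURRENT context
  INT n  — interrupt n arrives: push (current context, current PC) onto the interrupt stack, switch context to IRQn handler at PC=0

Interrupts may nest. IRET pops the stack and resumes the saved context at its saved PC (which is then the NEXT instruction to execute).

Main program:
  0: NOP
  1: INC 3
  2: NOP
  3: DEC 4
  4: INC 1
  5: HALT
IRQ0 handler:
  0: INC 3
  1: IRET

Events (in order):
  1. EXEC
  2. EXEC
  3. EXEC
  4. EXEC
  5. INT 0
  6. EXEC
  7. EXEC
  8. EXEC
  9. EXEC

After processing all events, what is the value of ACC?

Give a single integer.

Event 1 (EXEC): [MAIN] PC=0: NOP
Event 2 (EXEC): [MAIN] PC=1: INC 3 -> ACC=3
Event 3 (EXEC): [MAIN] PC=2: NOP
Event 4 (EXEC): [MAIN] PC=3: DEC 4 -> ACC=-1
Event 5 (INT 0): INT 0 arrives: push (MAIN, PC=4), enter IRQ0 at PC=0 (depth now 1)
Event 6 (EXEC): [IRQ0] PC=0: INC 3 -> ACC=2
Event 7 (EXEC): [IRQ0] PC=1: IRET -> resume MAIN at PC=4 (depth now 0)
Event 8 (EXEC): [MAIN] PC=4: INC 1 -> ACC=3
Event 9 (EXEC): [MAIN] PC=5: HALT

Answer: 3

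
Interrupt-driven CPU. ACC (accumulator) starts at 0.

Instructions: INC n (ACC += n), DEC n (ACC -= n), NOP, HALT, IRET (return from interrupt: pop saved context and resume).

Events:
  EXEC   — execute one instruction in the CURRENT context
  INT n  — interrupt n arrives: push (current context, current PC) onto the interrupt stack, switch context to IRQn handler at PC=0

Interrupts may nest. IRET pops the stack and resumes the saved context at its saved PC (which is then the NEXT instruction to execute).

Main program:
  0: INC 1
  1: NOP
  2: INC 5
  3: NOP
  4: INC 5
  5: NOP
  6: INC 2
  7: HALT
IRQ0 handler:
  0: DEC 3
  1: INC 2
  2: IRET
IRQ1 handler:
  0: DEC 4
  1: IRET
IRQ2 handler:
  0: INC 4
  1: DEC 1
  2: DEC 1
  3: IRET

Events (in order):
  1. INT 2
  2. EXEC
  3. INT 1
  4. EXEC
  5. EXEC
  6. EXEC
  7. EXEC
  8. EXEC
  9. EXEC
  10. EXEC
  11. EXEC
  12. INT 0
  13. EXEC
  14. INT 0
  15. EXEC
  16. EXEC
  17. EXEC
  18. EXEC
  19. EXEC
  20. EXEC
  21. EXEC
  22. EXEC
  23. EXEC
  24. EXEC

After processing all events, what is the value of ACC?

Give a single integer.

Answer: 9

Derivation:
Event 1 (INT 2): INT 2 arrives: push (MAIN, PC=0), enter IRQ2 at PC=0 (depth now 1)
Event 2 (EXEC): [IRQ2] PC=0: INC 4 -> ACC=4
Event 3 (INT 1): INT 1 arrives: push (IRQ2, PC=1), enter IRQ1 at PC=0 (depth now 2)
Event 4 (EXEC): [IRQ1] PC=0: DEC 4 -> ACC=0
Event 5 (EXEC): [IRQ1] PC=1: IRET -> resume IRQ2 at PC=1 (depth now 1)
Event 6 (EXEC): [IRQ2] PC=1: DEC 1 -> ACC=-1
Event 7 (EXEC): [IRQ2] PC=2: DEC 1 -> ACC=-2
Event 8 (EXEC): [IRQ2] PC=3: IRET -> resume MAIN at PC=0 (depth now 0)
Event 9 (EXEC): [MAIN] PC=0: INC 1 -> ACC=-1
Event 10 (EXEC): [MAIN] PC=1: NOP
Event 11 (EXEC): [MAIN] PC=2: INC 5 -> ACC=4
Event 12 (INT 0): INT 0 arrives: push (MAIN, PC=3), enter IRQ0 at PC=0 (depth now 1)
Event 13 (EXEC): [IRQ0] PC=0: DEC 3 -> ACC=1
Event 14 (INT 0): INT 0 arrives: push (IRQ0, PC=1), enter IRQ0 at PC=0 (depth now 2)
Event 15 (EXEC): [IRQ0] PC=0: DEC 3 -> ACC=-2
Event 16 (EXEC): [IRQ0] PC=1: INC 2 -> ACC=0
Event 17 (EXEC): [IRQ0] PC=2: IRET -> resume IRQ0 at PC=1 (depth now 1)
Event 18 (EXEC): [IRQ0] PC=1: INC 2 -> ACC=2
Event 19 (EXEC): [IRQ0] PC=2: IRET -> resume MAIN at PC=3 (depth now 0)
Event 20 (EXEC): [MAIN] PC=3: NOP
Event 21 (EXEC): [MAIN] PC=4: INC 5 -> ACC=7
Event 22 (EXEC): [MAIN] PC=5: NOP
Event 23 (EXEC): [MAIN] PC=6: INC 2 -> ACC=9
Event 24 (EXEC): [MAIN] PC=7: HALT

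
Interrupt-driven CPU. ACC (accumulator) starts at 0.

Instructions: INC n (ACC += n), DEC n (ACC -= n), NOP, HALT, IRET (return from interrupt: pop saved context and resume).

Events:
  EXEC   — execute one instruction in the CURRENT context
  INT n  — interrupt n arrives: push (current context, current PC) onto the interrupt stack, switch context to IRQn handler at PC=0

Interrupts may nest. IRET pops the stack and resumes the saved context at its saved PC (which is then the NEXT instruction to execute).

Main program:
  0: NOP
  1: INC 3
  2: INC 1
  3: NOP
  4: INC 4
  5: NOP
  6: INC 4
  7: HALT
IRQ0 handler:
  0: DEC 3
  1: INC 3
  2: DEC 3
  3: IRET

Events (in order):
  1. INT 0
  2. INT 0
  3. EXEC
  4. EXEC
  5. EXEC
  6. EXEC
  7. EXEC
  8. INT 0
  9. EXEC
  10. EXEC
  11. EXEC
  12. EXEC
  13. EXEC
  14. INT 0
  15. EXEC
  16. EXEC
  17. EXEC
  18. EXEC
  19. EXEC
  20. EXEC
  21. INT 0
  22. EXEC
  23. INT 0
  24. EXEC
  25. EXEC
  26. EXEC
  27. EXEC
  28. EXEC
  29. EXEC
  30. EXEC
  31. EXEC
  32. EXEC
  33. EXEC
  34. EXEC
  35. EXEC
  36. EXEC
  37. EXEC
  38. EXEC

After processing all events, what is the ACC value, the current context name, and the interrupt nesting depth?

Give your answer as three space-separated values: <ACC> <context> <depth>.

Event 1 (INT 0): INT 0 arrives: push (MAIN, PC=0), enter IRQ0 at PC=0 (depth now 1)
Event 2 (INT 0): INT 0 arrives: push (IRQ0, PC=0), enter IRQ0 at PC=0 (depth now 2)
Event 3 (EXEC): [IRQ0] PC=0: DEC 3 -> ACC=-3
Event 4 (EXEC): [IRQ0] PC=1: INC 3 -> ACC=0
Event 5 (EXEC): [IRQ0] PC=2: DEC 3 -> ACC=-3
Event 6 (EXEC): [IRQ0] PC=3: IRET -> resume IRQ0 at PC=0 (depth now 1)
Event 7 (EXEC): [IRQ0] PC=0: DEC 3 -> ACC=-6
Event 8 (INT 0): INT 0 arrives: push (IRQ0, PC=1), enter IRQ0 at PC=0 (depth now 2)
Event 9 (EXEC): [IRQ0] PC=0: DEC 3 -> ACC=-9
Event 10 (EXEC): [IRQ0] PC=1: INC 3 -> ACC=-6
Event 11 (EXEC): [IRQ0] PC=2: DEC 3 -> ACC=-9
Event 12 (EXEC): [IRQ0] PC=3: IRET -> resume IRQ0 at PC=1 (depth now 1)
Event 13 (EXEC): [IRQ0] PC=1: INC 3 -> ACC=-6
Event 14 (INT 0): INT 0 arrives: push (IRQ0, PC=2), enter IRQ0 at PC=0 (depth now 2)
Event 15 (EXEC): [IRQ0] PC=0: DEC 3 -> ACC=-9
Event 16 (EXEC): [IRQ0] PC=1: INC 3 -> ACC=-6
Event 17 (EXEC): [IRQ0] PC=2: DEC 3 -> ACC=-9
Event 18 (EXEC): [IRQ0] PC=3: IRET -> resume IRQ0 at PC=2 (depth now 1)
Event 19 (EXEC): [IRQ0] PC=2: DEC 3 -> ACC=-12
Event 20 (EXEC): [IRQ0] PC=3: IRET -> resume MAIN at PC=0 (depth now 0)
Event 21 (INT 0): INT 0 arrives: push (MAIN, PC=0), enter IRQ0 at PC=0 (depth now 1)
Event 22 (EXEC): [IRQ0] PC=0: DEC 3 -> ACC=-15
Event 23 (INT 0): INT 0 arrives: push (IRQ0, PC=1), enter IRQ0 at PC=0 (depth now 2)
Event 24 (EXEC): [IRQ0] PC=0: DEC 3 -> ACC=-18
Event 25 (EXEC): [IRQ0] PC=1: INC 3 -> ACC=-15
Event 26 (EXEC): [IRQ0] PC=2: DEC 3 -> ACC=-18
Event 27 (EXEC): [IRQ0] PC=3: IRET -> resume IRQ0 at PC=1 (depth now 1)
Event 28 (EXEC): [IRQ0] PC=1: INC 3 -> ACC=-15
Event 29 (EXEC): [IRQ0] PC=2: DEC 3 -> ACC=-18
Event 30 (EXEC): [IRQ0] PC=3: IRET -> resume MAIN at PC=0 (depth now 0)
Event 31 (EXEC): [MAIN] PC=0: NOP
Event 32 (EXEC): [MAIN] PC=1: INC 3 -> ACC=-15
Event 33 (EXEC): [MAIN] PC=2: INC 1 -> ACC=-14
Event 34 (EXEC): [MAIN] PC=3: NOP
Event 35 (EXEC): [MAIN] PC=4: INC 4 -> ACC=-10
Event 36 (EXEC): [MAIN] PC=5: NOP
Event 37 (EXEC): [MAIN] PC=6: INC 4 -> ACC=-6
Event 38 (EXEC): [MAIN] PC=7: HALT

Answer: -6 MAIN 0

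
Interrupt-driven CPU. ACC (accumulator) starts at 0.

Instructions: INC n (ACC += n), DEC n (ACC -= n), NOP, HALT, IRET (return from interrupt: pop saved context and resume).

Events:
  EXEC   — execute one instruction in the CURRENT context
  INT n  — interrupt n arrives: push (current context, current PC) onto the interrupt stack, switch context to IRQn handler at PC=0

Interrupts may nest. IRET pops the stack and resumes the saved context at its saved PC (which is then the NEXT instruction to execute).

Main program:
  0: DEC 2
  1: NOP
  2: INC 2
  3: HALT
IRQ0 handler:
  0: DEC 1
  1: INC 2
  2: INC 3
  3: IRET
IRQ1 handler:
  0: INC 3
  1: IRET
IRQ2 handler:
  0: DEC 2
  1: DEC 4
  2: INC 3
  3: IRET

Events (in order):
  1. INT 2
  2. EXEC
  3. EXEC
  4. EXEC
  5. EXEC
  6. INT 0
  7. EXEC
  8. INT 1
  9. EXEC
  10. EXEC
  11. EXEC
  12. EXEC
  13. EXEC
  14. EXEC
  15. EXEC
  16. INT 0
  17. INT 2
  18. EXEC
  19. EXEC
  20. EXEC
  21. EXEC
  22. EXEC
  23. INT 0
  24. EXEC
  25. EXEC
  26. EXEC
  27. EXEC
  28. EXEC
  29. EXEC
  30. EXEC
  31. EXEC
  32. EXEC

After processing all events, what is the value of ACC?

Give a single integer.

Event 1 (INT 2): INT 2 arrives: push (MAIN, PC=0), enter IRQ2 at PC=0 (depth now 1)
Event 2 (EXEC): [IRQ2] PC=0: DEC 2 -> ACC=-2
Event 3 (EXEC): [IRQ2] PC=1: DEC 4 -> ACC=-6
Event 4 (EXEC): [IRQ2] PC=2: INC 3 -> ACC=-3
Event 5 (EXEC): [IRQ2] PC=3: IRET -> resume MAIN at PC=0 (depth now 0)
Event 6 (INT 0): INT 0 arrives: push (MAIN, PC=0), enter IRQ0 at PC=0 (depth now 1)
Event 7 (EXEC): [IRQ0] PC=0: DEC 1 -> ACC=-4
Event 8 (INT 1): INT 1 arrives: push (IRQ0, PC=1), enter IRQ1 at PC=0 (depth now 2)
Event 9 (EXEC): [IRQ1] PC=0: INC 3 -> ACC=-1
Event 10 (EXEC): [IRQ1] PC=1: IRET -> resume IRQ0 at PC=1 (depth now 1)
Event 11 (EXEC): [IRQ0] PC=1: INC 2 -> ACC=1
Event 12 (EXEC): [IRQ0] PC=2: INC 3 -> ACC=4
Event 13 (EXEC): [IRQ0] PC=3: IRET -> resume MAIN at PC=0 (depth now 0)
Event 14 (EXEC): [MAIN] PC=0: DEC 2 -> ACC=2
Event 15 (EXEC): [MAIN] PC=1: NOP
Event 16 (INT 0): INT 0 arrives: push (MAIN, PC=2), enter IRQ0 at PC=0 (depth now 1)
Event 17 (INT 2): INT 2 arrives: push (IRQ0, PC=0), enter IRQ2 at PC=0 (depth now 2)
Event 18 (EXEC): [IRQ2] PC=0: DEC 2 -> ACC=0
Event 19 (EXEC): [IRQ2] PC=1: DEC 4 -> ACC=-4
Event 20 (EXEC): [IRQ2] PC=2: INC 3 -> ACC=-1
Event 21 (EXEC): [IRQ2] PC=3: IRET -> resume IRQ0 at PC=0 (depth now 1)
Event 22 (EXEC): [IRQ0] PC=0: DEC 1 -> ACC=-2
Event 23 (INT 0): INT 0 arrives: push (IRQ0, PC=1), enter IRQ0 at PC=0 (depth now 2)
Event 24 (EXEC): [IRQ0] PC=0: DEC 1 -> ACC=-3
Event 25 (EXEC): [IRQ0] PC=1: INC 2 -> ACC=-1
Event 26 (EXEC): [IRQ0] PC=2: INC 3 -> ACC=2
Event 27 (EXEC): [IRQ0] PC=3: IRET -> resume IRQ0 at PC=1 (depth now 1)
Event 28 (EXEC): [IRQ0] PC=1: INC 2 -> ACC=4
Event 29 (EXEC): [IRQ0] PC=2: INC 3 -> ACC=7
Event 30 (EXEC): [IRQ0] PC=3: IRET -> resume MAIN at PC=2 (depth now 0)
Event 31 (EXEC): [MAIN] PC=2: INC 2 -> ACC=9
Event 32 (EXEC): [MAIN] PC=3: HALT

Answer: 9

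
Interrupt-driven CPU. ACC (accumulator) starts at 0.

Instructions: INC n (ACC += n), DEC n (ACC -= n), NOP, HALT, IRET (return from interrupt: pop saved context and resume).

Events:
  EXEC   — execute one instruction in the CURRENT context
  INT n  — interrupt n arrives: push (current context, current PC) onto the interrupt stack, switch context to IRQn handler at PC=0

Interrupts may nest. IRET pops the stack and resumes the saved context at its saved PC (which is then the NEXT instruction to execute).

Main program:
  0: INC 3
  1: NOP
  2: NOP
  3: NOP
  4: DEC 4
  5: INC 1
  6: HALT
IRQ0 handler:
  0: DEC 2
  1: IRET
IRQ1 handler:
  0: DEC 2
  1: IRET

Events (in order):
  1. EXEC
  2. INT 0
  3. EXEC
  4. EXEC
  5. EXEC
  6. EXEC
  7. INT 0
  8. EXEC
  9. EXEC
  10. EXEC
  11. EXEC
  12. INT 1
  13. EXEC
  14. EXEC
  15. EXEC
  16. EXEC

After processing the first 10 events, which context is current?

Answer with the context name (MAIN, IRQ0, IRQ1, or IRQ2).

Event 1 (EXEC): [MAIN] PC=0: INC 3 -> ACC=3
Event 2 (INT 0): INT 0 arrives: push (MAIN, PC=1), enter IRQ0 at PC=0 (depth now 1)
Event 3 (EXEC): [IRQ0] PC=0: DEC 2 -> ACC=1
Event 4 (EXEC): [IRQ0] PC=1: IRET -> resume MAIN at PC=1 (depth now 0)
Event 5 (EXEC): [MAIN] PC=1: NOP
Event 6 (EXEC): [MAIN] PC=2: NOP
Event 7 (INT 0): INT 0 arrives: push (MAIN, PC=3), enter IRQ0 at PC=0 (depth now 1)
Event 8 (EXEC): [IRQ0] PC=0: DEC 2 -> ACC=-1
Event 9 (EXEC): [IRQ0] PC=1: IRET -> resume MAIN at PC=3 (depth now 0)
Event 10 (EXEC): [MAIN] PC=3: NOP

Answer: MAIN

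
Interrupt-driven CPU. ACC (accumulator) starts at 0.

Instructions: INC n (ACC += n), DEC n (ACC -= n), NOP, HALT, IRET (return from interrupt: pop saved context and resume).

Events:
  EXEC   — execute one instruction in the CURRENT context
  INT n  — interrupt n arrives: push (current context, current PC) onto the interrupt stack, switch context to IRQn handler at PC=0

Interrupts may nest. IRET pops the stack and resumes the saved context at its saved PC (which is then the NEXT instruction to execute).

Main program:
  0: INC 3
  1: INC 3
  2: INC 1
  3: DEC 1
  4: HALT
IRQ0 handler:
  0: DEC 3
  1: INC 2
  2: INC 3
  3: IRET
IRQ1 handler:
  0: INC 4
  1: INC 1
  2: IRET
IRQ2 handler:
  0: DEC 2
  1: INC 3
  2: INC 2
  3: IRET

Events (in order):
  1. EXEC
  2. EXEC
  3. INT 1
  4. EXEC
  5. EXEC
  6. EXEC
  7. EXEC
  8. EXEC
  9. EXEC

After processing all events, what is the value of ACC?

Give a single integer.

Answer: 11

Derivation:
Event 1 (EXEC): [MAIN] PC=0: INC 3 -> ACC=3
Event 2 (EXEC): [MAIN] PC=1: INC 3 -> ACC=6
Event 3 (INT 1): INT 1 arrives: push (MAIN, PC=2), enter IRQ1 at PC=0 (depth now 1)
Event 4 (EXEC): [IRQ1] PC=0: INC 4 -> ACC=10
Event 5 (EXEC): [IRQ1] PC=1: INC 1 -> ACC=11
Event 6 (EXEC): [IRQ1] PC=2: IRET -> resume MAIN at PC=2 (depth now 0)
Event 7 (EXEC): [MAIN] PC=2: INC 1 -> ACC=12
Event 8 (EXEC): [MAIN] PC=3: DEC 1 -> ACC=11
Event 9 (EXEC): [MAIN] PC=4: HALT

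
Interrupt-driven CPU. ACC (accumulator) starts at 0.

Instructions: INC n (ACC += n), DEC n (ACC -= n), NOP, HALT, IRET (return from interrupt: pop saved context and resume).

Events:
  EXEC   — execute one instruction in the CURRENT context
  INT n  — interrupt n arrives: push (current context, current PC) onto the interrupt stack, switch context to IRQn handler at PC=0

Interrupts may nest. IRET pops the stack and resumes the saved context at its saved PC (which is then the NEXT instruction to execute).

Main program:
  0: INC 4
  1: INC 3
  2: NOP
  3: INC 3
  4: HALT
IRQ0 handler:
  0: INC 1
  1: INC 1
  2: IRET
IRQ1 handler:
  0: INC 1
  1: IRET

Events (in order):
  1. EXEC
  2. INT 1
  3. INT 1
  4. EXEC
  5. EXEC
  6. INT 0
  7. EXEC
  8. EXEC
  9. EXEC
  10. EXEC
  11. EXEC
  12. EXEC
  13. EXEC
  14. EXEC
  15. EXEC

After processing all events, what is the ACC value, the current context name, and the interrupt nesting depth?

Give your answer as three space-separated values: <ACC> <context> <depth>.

Event 1 (EXEC): [MAIN] PC=0: INC 4 -> ACC=4
Event 2 (INT 1): INT 1 arrives: push (MAIN, PC=1), enter IRQ1 at PC=0 (depth now 1)
Event 3 (INT 1): INT 1 arrives: push (IRQ1, PC=0), enter IRQ1 at PC=0 (depth now 2)
Event 4 (EXEC): [IRQ1] PC=0: INC 1 -> ACC=5
Event 5 (EXEC): [IRQ1] PC=1: IRET -> resume IRQ1 at PC=0 (depth now 1)
Event 6 (INT 0): INT 0 arrives: push (IRQ1, PC=0), enter IRQ0 at PC=0 (depth now 2)
Event 7 (EXEC): [IRQ0] PC=0: INC 1 -> ACC=6
Event 8 (EXEC): [IRQ0] PC=1: INC 1 -> ACC=7
Event 9 (EXEC): [IRQ0] PC=2: IRET -> resume IRQ1 at PC=0 (depth now 1)
Event 10 (EXEC): [IRQ1] PC=0: INC 1 -> ACC=8
Event 11 (EXEC): [IRQ1] PC=1: IRET -> resume MAIN at PC=1 (depth now 0)
Event 12 (EXEC): [MAIN] PC=1: INC 3 -> ACC=11
Event 13 (EXEC): [MAIN] PC=2: NOP
Event 14 (EXEC): [MAIN] PC=3: INC 3 -> ACC=14
Event 15 (EXEC): [MAIN] PC=4: HALT

Answer: 14 MAIN 0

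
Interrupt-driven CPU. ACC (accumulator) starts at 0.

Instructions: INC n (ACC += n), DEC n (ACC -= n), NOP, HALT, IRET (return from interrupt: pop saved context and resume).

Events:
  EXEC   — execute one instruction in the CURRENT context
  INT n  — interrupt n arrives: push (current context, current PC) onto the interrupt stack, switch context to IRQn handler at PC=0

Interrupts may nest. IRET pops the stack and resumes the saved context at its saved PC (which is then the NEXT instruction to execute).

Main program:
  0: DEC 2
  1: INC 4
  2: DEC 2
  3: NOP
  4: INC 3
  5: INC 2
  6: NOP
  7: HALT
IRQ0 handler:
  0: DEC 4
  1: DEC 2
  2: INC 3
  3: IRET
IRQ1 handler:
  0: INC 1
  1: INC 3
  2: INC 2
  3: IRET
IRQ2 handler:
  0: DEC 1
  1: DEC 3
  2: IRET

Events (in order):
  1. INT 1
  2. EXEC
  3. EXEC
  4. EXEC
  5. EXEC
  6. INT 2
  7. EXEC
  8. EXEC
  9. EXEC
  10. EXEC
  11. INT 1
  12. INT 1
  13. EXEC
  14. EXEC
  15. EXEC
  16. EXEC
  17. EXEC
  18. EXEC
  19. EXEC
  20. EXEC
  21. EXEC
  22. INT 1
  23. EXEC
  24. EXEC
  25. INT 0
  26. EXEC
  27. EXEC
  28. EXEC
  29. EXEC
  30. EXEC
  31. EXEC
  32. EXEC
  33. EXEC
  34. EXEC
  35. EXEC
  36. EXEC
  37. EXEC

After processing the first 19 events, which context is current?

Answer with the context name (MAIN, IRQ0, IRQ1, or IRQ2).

Answer: IRQ1

Derivation:
Event 1 (INT 1): INT 1 arrives: push (MAIN, PC=0), enter IRQ1 at PC=0 (depth now 1)
Event 2 (EXEC): [IRQ1] PC=0: INC 1 -> ACC=1
Event 3 (EXEC): [IRQ1] PC=1: INC 3 -> ACC=4
Event 4 (EXEC): [IRQ1] PC=2: INC 2 -> ACC=6
Event 5 (EXEC): [IRQ1] PC=3: IRET -> resume MAIN at PC=0 (depth now 0)
Event 6 (INT 2): INT 2 arrives: push (MAIN, PC=0), enter IRQ2 at PC=0 (depth now 1)
Event 7 (EXEC): [IRQ2] PC=0: DEC 1 -> ACC=5
Event 8 (EXEC): [IRQ2] PC=1: DEC 3 -> ACC=2
Event 9 (EXEC): [IRQ2] PC=2: IRET -> resume MAIN at PC=0 (depth now 0)
Event 10 (EXEC): [MAIN] PC=0: DEC 2 -> ACC=0
Event 11 (INT 1): INT 1 arrives: push (MAIN, PC=1), enter IRQ1 at PC=0 (depth now 1)
Event 12 (INT 1): INT 1 arrives: push (IRQ1, PC=0), enter IRQ1 at PC=0 (depth now 2)
Event 13 (EXEC): [IRQ1] PC=0: INC 1 -> ACC=1
Event 14 (EXEC): [IRQ1] PC=1: INC 3 -> ACC=4
Event 15 (EXEC): [IRQ1] PC=2: INC 2 -> ACC=6
Event 16 (EXEC): [IRQ1] PC=3: IRET -> resume IRQ1 at PC=0 (depth now 1)
Event 17 (EXEC): [IRQ1] PC=0: INC 1 -> ACC=7
Event 18 (EXEC): [IRQ1] PC=1: INC 3 -> ACC=10
Event 19 (EXEC): [IRQ1] PC=2: INC 2 -> ACC=12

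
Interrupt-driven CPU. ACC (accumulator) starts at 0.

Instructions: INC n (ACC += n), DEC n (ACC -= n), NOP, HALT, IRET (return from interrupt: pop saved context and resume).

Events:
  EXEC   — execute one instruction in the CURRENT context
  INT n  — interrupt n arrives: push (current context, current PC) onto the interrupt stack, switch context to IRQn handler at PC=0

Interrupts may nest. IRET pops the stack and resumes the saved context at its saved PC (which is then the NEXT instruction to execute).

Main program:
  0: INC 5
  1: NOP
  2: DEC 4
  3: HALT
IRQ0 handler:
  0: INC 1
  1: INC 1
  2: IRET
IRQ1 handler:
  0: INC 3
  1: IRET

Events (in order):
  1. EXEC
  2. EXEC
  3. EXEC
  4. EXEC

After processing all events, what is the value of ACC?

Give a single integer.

Event 1 (EXEC): [MAIN] PC=0: INC 5 -> ACC=5
Event 2 (EXEC): [MAIN] PC=1: NOP
Event 3 (EXEC): [MAIN] PC=2: DEC 4 -> ACC=1
Event 4 (EXEC): [MAIN] PC=3: HALT

Answer: 1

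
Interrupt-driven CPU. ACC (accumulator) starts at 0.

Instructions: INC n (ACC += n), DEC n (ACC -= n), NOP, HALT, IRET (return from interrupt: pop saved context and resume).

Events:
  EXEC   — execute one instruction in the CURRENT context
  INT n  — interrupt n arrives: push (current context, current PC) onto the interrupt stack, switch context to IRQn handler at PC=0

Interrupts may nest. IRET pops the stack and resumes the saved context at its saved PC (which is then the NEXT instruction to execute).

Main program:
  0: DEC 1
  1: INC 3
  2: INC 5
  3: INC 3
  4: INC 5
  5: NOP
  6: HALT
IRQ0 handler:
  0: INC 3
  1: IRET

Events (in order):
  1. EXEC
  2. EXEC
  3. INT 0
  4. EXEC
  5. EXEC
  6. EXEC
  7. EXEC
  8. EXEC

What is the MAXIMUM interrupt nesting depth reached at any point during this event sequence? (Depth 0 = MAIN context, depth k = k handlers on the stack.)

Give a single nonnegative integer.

Event 1 (EXEC): [MAIN] PC=0: DEC 1 -> ACC=-1 [depth=0]
Event 2 (EXEC): [MAIN] PC=1: INC 3 -> ACC=2 [depth=0]
Event 3 (INT 0): INT 0 arrives: push (MAIN, PC=2), enter IRQ0 at PC=0 (depth now 1) [depth=1]
Event 4 (EXEC): [IRQ0] PC=0: INC 3 -> ACC=5 [depth=1]
Event 5 (EXEC): [IRQ0] PC=1: IRET -> resume MAIN at PC=2 (depth now 0) [depth=0]
Event 6 (EXEC): [MAIN] PC=2: INC 5 -> ACC=10 [depth=0]
Event 7 (EXEC): [MAIN] PC=3: INC 3 -> ACC=13 [depth=0]
Event 8 (EXEC): [MAIN] PC=4: INC 5 -> ACC=18 [depth=0]
Max depth observed: 1

Answer: 1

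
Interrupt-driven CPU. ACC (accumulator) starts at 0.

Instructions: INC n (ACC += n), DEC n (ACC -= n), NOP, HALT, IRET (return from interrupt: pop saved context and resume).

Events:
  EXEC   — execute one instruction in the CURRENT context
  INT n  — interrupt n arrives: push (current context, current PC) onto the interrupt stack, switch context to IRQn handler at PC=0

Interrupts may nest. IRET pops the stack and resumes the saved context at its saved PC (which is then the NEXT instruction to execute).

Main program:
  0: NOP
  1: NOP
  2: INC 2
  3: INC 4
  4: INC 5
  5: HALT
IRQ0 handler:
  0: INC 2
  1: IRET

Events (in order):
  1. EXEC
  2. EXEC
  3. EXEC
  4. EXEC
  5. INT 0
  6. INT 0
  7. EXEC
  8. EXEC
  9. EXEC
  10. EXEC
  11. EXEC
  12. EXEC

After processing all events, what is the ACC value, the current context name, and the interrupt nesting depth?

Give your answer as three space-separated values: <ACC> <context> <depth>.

Event 1 (EXEC): [MAIN] PC=0: NOP
Event 2 (EXEC): [MAIN] PC=1: NOP
Event 3 (EXEC): [MAIN] PC=2: INC 2 -> ACC=2
Event 4 (EXEC): [MAIN] PC=3: INC 4 -> ACC=6
Event 5 (INT 0): INT 0 arrives: push (MAIN, PC=4), enter IRQ0 at PC=0 (depth now 1)
Event 6 (INT 0): INT 0 arrives: push (IRQ0, PC=0), enter IRQ0 at PC=0 (depth now 2)
Event 7 (EXEC): [IRQ0] PC=0: INC 2 -> ACC=8
Event 8 (EXEC): [IRQ0] PC=1: IRET -> resume IRQ0 at PC=0 (depth now 1)
Event 9 (EXEC): [IRQ0] PC=0: INC 2 -> ACC=10
Event 10 (EXEC): [IRQ0] PC=1: IRET -> resume MAIN at PC=4 (depth now 0)
Event 11 (EXEC): [MAIN] PC=4: INC 5 -> ACC=15
Event 12 (EXEC): [MAIN] PC=5: HALT

Answer: 15 MAIN 0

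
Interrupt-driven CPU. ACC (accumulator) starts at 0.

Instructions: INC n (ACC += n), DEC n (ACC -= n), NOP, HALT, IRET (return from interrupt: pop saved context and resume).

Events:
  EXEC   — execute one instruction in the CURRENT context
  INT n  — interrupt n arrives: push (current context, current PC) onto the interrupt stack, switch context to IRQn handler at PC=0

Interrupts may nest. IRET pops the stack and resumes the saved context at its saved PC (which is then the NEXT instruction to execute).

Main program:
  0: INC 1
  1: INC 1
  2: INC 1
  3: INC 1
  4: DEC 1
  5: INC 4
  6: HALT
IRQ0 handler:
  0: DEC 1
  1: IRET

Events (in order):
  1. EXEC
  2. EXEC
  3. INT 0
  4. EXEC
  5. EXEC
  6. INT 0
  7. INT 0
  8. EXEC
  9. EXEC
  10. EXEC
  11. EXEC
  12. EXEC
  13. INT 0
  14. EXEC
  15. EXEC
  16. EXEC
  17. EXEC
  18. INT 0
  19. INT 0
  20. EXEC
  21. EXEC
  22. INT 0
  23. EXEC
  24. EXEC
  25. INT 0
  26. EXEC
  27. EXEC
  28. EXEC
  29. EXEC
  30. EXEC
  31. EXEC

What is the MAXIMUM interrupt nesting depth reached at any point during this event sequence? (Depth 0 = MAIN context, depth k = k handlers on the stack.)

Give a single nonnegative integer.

Event 1 (EXEC): [MAIN] PC=0: INC 1 -> ACC=1 [depth=0]
Event 2 (EXEC): [MAIN] PC=1: INC 1 -> ACC=2 [depth=0]
Event 3 (INT 0): INT 0 arrives: push (MAIN, PC=2), enter IRQ0 at PC=0 (depth now 1) [depth=1]
Event 4 (EXEC): [IRQ0] PC=0: DEC 1 -> ACC=1 [depth=1]
Event 5 (EXEC): [IRQ0] PC=1: IRET -> resume MAIN at PC=2 (depth now 0) [depth=0]
Event 6 (INT 0): INT 0 arrives: push (MAIN, PC=2), enter IRQ0 at PC=0 (depth now 1) [depth=1]
Event 7 (INT 0): INT 0 arrives: push (IRQ0, PC=0), enter IRQ0 at PC=0 (depth now 2) [depth=2]
Event 8 (EXEC): [IRQ0] PC=0: DEC 1 -> ACC=0 [depth=2]
Event 9 (EXEC): [IRQ0] PC=1: IRET -> resume IRQ0 at PC=0 (depth now 1) [depth=1]
Event 10 (EXEC): [IRQ0] PC=0: DEC 1 -> ACC=-1 [depth=1]
Event 11 (EXEC): [IRQ0] PC=1: IRET -> resume MAIN at PC=2 (depth now 0) [depth=0]
Event 12 (EXEC): [MAIN] PC=2: INC 1 -> ACC=0 [depth=0]
Event 13 (INT 0): INT 0 arrives: push (MAIN, PC=3), enter IRQ0 at PC=0 (depth now 1) [depth=1]
Event 14 (EXEC): [IRQ0] PC=0: DEC 1 -> ACC=-1 [depth=1]
Event 15 (EXEC): [IRQ0] PC=1: IRET -> resume MAIN at PC=3 (depth now 0) [depth=0]
Event 16 (EXEC): [MAIN] PC=3: INC 1 -> ACC=0 [depth=0]
Event 17 (EXEC): [MAIN] PC=4: DEC 1 -> ACC=-1 [depth=0]
Event 18 (INT 0): INT 0 arrives: push (MAIN, PC=5), enter IRQ0 at PC=0 (depth now 1) [depth=1]
Event 19 (INT 0): INT 0 arrives: push (IRQ0, PC=0), enter IRQ0 at PC=0 (depth now 2) [depth=2]
Event 20 (EXEC): [IRQ0] PC=0: DEC 1 -> ACC=-2 [depth=2]
Event 21 (EXEC): [IRQ0] PC=1: IRET -> resume IRQ0 at PC=0 (depth now 1) [depth=1]
Event 22 (INT 0): INT 0 arrives: push (IRQ0, PC=0), enter IRQ0 at PC=0 (depth now 2) [depth=2]
Event 23 (EXEC): [IRQ0] PC=0: DEC 1 -> ACC=-3 [depth=2]
Event 24 (EXEC): [IRQ0] PC=1: IRET -> resume IRQ0 at PC=0 (depth now 1) [depth=1]
Event 25 (INT 0): INT 0 arrives: push (IRQ0, PC=0), enter IRQ0 at PC=0 (depth now 2) [depth=2]
Event 26 (EXEC): [IRQ0] PC=0: DEC 1 -> ACC=-4 [depth=2]
Event 27 (EXEC): [IRQ0] PC=1: IRET -> resume IRQ0 at PC=0 (depth now 1) [depth=1]
Event 28 (EXEC): [IRQ0] PC=0: DEC 1 -> ACC=-5 [depth=1]
Event 29 (EXEC): [IRQ0] PC=1: IRET -> resume MAIN at PC=5 (depth now 0) [depth=0]
Event 30 (EXEC): [MAIN] PC=5: INC 4 -> ACC=-1 [depth=0]
Event 31 (EXEC): [MAIN] PC=6: HALT [depth=0]
Max depth observed: 2

Answer: 2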